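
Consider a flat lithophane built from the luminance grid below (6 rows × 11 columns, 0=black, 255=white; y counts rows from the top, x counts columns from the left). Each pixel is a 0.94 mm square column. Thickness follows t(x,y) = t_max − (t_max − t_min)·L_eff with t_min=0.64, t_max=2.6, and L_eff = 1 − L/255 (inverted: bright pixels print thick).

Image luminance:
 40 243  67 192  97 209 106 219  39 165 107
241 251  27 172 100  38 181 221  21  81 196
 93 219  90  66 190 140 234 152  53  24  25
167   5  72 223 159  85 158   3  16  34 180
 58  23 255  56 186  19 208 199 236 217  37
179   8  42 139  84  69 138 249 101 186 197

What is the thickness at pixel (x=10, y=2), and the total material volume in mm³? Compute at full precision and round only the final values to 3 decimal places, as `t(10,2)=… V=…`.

span = t_max - t_min = 2.6 - 0.64 = 1.960
L(10,2) = 25, L_eff = 1 - 25/255 = 0.901961 (inverted)
t(10,2) = 2.6 - 1.960·0.901961 = 0.832
Σt over all 6·11 pixels = 675343/6375 ≈ 105.9361569
V = pitch²·Σt = 0.94²·675343/6375 = 93.605

t(10,2)=0.832 V=93.605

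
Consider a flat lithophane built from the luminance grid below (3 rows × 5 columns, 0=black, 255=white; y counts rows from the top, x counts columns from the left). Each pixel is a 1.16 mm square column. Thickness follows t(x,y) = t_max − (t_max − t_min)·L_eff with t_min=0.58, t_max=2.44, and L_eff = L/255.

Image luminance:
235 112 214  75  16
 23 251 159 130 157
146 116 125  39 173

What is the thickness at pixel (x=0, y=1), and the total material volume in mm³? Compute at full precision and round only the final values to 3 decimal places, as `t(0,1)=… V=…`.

t(0,1)=2.272 V=29.904

span = t_max - t_min = 2.44 - 0.58 = 1.860
L(0,1) = 23, L_eff = 23/255 = 0.090196
t(0,1) = 2.44 - 1.860·0.090196 = 2.272
Σt over all 3·5 pixels = 94449/4250 ≈ 22.2232941
V = pitch²·Σt = 1.16²·94449/4250 = 29.904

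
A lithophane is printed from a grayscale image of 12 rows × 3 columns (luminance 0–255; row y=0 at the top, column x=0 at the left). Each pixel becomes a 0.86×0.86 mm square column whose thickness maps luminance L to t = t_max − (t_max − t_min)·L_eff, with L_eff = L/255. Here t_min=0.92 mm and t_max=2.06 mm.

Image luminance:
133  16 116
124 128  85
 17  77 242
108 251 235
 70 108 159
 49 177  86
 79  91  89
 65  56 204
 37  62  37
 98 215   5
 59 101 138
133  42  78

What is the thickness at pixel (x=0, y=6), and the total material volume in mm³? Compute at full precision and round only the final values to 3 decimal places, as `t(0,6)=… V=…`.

t(0,6)=1.707 V=42.383

span = t_max - t_min = 2.06 - 0.92 = 1.140
L(0,6) = 79, L_eff = 79/255 = 0.309804
t(0,6) = 2.06 - 1.140·0.309804 = 1.707
Σt over all 12·3 pixels = 4871/85 ≈ 57.3058824
V = pitch²·Σt = 0.86²·4871/85 = 42.383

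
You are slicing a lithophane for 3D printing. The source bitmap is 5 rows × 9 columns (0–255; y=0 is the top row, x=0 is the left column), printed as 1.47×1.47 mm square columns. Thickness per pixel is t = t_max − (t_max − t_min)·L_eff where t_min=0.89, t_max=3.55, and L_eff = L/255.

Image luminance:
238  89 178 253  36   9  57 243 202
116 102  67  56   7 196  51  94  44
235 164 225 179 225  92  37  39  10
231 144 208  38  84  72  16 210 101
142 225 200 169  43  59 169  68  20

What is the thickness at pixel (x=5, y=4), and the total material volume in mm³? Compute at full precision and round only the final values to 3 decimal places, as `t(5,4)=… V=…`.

t(5,4)=2.935 V=222.512

span = t_max - t_min = 3.55 - 0.89 = 2.660
L(5,4) = 59, L_eff = 59/255 = 0.231373
t(5,4) = 3.55 - 2.660·0.231373 = 2.935
Σt over all 5·9 pixels = 2625787/25500 ≈ 102.9720392
V = pitch²·Σt = 1.47²·2625787/25500 = 222.512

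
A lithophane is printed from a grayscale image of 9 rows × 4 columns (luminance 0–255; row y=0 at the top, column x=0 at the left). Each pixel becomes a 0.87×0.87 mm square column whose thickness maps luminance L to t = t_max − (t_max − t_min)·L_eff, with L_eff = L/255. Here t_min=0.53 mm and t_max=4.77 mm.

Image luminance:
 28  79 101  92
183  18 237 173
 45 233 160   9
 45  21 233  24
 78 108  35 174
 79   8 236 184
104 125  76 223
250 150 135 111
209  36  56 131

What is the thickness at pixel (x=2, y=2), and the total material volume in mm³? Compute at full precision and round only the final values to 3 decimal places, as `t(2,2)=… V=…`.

t(2,2)=2.110 V=77.255

span = t_max - t_min = 4.77 - 0.53 = 4.240
L(2,2) = 160, L_eff = 160/255 = 0.627451
t(2,2) = 4.77 - 4.240·0.627451 = 2.110
Σt over all 9·4 pixels = 650681/6375 ≈ 102.0676078
V = pitch²·Σt = 0.87²·650681/6375 = 77.255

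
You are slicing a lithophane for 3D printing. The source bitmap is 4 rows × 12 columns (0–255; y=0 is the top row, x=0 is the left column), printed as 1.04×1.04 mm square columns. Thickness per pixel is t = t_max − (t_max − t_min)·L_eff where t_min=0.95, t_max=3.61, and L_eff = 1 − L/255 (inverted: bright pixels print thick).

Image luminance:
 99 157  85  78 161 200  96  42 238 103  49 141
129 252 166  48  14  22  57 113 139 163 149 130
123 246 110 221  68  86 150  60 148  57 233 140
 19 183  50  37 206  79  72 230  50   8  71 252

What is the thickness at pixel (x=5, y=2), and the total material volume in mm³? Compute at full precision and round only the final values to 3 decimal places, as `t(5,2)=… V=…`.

span = t_max - t_min = 3.61 - 0.95 = 2.660
L(5,2) = 86, L_eff = 1 - 86/255 = 0.662745 (inverted)
t(5,2) = 3.61 - 2.660·0.662745 = 1.847
Σt over all 4·12 pixels = 44783/425 ≈ 105.3717647
V = pitch²·Σt = 1.04²·44783/425 = 113.970

t(5,2)=1.847 V=113.970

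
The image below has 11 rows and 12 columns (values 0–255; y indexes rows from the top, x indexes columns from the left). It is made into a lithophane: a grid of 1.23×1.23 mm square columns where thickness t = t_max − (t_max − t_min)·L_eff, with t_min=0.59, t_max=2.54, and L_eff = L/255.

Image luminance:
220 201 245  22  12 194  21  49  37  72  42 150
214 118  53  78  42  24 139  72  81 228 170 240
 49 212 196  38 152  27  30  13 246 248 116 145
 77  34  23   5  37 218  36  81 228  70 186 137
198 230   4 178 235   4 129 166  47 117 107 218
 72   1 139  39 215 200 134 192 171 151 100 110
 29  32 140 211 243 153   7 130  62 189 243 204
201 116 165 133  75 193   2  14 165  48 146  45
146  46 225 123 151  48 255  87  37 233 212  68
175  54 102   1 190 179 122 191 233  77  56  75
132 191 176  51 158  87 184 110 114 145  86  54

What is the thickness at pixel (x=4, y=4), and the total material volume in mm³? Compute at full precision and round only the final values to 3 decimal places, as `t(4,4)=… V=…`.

t(4,4)=0.743 V=322.080

span = t_max - t_min = 2.54 - 0.59 = 1.950
L(4,4) = 235, L_eff = 235/255 = 0.921569
t(4,4) = 2.54 - 1.950·0.921569 = 0.743
Σt over all 11·12 pixels = 361911/1700 ≈ 212.8888235
V = pitch²·Σt = 1.23²·361911/1700 = 322.080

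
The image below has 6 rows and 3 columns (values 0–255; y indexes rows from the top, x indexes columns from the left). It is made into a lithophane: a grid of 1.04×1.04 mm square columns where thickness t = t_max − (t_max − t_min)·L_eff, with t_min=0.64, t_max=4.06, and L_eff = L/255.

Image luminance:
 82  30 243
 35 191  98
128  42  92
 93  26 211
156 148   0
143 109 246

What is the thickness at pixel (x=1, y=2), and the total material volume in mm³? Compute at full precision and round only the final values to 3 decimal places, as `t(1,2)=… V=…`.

span = t_max - t_min = 4.06 - 0.64 = 3.420
L(1,2) = 42, L_eff = 42/255 = 0.164706
t(1,2) = 4.06 - 3.420·0.164706 = 3.497
Σt over all 6·3 pixels = 192429/4250 ≈ 45.2774118
V = pitch²·Σt = 1.04²·192429/4250 = 48.972

t(1,2)=3.497 V=48.972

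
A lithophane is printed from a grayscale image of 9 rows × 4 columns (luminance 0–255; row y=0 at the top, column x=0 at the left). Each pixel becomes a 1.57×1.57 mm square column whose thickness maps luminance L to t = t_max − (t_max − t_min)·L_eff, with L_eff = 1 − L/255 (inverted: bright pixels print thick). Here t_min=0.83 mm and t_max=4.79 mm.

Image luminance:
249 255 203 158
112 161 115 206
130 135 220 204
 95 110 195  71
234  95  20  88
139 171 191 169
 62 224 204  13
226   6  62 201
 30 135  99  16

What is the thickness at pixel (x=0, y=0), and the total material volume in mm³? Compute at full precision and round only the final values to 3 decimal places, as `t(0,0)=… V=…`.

t(0,0)=4.697 V=265.197

span = t_max - t_min = 4.79 - 0.83 = 3.960
L(0,0) = 249, L_eff = 1 - 249/255 = 0.023529 (inverted)
t(0,0) = 4.79 - 3.960·0.023529 = 4.697
Σt over all 9·4 pixels = 228627/2125 ≈ 107.5891765
V = pitch²·Σt = 1.57²·228627/2125 = 265.197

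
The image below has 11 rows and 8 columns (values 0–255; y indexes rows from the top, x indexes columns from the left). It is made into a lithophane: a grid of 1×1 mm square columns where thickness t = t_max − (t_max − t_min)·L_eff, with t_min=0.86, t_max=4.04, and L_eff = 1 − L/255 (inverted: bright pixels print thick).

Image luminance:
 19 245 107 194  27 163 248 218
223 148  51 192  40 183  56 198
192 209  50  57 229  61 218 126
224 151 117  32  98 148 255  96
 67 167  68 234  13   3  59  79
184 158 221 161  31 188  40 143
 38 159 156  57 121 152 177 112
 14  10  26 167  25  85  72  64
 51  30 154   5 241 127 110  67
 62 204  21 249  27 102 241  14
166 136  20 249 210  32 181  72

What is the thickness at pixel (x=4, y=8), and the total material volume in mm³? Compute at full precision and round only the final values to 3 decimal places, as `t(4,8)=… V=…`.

t(4,8)=3.865 V=207.831

span = t_max - t_min = 4.04 - 0.86 = 3.180
L(4,8) = 241, L_eff = 1 - 241/255 = 0.054902 (inverted)
t(4,8) = 4.04 - 3.180·0.054902 = 3.865
Σt over all 11·8 pixels = 883281/4250 ≈ 207.8308235
V = pitch²·Σt = 1²·883281/4250 = 207.831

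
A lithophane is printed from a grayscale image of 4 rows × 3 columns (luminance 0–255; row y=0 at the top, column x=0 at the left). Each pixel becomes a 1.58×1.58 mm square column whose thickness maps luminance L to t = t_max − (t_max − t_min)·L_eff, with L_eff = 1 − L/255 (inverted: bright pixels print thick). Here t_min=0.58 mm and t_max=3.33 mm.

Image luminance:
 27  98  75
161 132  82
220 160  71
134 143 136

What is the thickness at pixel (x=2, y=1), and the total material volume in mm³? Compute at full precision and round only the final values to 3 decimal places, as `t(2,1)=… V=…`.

span = t_max - t_min = 3.33 - 0.58 = 2.750
L(2,1) = 82, L_eff = 1 - 82/255 = 0.678431 (inverted)
t(2,1) = 3.33 - 2.750·0.678431 = 1.464
Σt over all 4·3 pixels = 114641/5100 ≈ 22.4786275
V = pitch²·Σt = 1.58²·114641/5100 = 56.116

t(2,1)=1.464 V=56.116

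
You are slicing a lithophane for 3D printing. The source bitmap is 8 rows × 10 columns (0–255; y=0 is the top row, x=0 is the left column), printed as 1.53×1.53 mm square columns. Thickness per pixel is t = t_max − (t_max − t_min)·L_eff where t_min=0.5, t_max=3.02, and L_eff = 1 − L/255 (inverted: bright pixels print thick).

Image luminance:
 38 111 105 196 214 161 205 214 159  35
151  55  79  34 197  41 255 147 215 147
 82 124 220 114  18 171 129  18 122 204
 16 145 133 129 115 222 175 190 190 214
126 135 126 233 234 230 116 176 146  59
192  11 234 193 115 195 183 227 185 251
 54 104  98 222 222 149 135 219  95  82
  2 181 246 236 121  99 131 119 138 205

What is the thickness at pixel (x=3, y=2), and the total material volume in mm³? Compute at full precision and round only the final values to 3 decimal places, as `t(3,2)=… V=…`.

t(3,2)=1.627 V=364.646

span = t_max - t_min = 3.02 - 0.5 = 2.520
L(3,2) = 114, L_eff = 1 - 114/255 = 0.552941 (inverted)
t(3,2) = 3.02 - 2.520·0.552941 = 1.627
Σt over all 8·10 pixels = 66203/425 ≈ 155.7717647
V = pitch²·Σt = 1.53²·66203/425 = 364.646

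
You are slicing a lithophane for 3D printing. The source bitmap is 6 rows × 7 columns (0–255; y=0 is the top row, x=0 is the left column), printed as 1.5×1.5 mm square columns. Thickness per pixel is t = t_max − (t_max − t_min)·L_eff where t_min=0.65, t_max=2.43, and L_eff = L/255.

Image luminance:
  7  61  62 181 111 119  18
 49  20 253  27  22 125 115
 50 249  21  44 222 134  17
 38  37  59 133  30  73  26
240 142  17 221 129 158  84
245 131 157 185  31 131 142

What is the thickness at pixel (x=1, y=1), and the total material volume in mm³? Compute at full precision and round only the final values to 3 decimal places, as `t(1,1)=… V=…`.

t(1,1)=2.290 V=161.848

span = t_max - t_min = 2.43 - 0.65 = 1.780
L(1,1) = 20, L_eff = 20/255 = 0.078431
t(1,1) = 2.43 - 1.780·0.078431 = 2.290
Σt over all 6·7 pixels = 917141/12750 ≈ 71.9326275
V = pitch²·Σt = 1.5²·917141/12750 = 161.848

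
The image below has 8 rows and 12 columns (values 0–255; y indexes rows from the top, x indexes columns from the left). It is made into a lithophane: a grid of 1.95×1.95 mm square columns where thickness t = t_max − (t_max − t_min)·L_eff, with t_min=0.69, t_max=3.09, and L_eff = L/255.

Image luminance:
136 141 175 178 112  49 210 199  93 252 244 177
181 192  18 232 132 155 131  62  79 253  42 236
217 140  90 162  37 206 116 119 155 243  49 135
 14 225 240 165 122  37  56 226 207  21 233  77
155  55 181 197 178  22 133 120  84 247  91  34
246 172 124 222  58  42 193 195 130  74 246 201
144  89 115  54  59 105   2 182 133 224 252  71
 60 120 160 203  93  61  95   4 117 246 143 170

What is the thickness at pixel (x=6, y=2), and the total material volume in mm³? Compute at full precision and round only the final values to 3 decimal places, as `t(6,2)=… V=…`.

t(6,2)=1.998 V=652.956

span = t_max - t_min = 3.09 - 0.69 = 2.400
L(6,2) = 116, L_eff = 116/255 = 0.454902
t(6,2) = 3.09 - 2.400·0.454902 = 1.998
Σt over all 8·12 pixels = 14596/85 ≈ 171.7176471
V = pitch²·Σt = 1.95²·14596/85 = 652.956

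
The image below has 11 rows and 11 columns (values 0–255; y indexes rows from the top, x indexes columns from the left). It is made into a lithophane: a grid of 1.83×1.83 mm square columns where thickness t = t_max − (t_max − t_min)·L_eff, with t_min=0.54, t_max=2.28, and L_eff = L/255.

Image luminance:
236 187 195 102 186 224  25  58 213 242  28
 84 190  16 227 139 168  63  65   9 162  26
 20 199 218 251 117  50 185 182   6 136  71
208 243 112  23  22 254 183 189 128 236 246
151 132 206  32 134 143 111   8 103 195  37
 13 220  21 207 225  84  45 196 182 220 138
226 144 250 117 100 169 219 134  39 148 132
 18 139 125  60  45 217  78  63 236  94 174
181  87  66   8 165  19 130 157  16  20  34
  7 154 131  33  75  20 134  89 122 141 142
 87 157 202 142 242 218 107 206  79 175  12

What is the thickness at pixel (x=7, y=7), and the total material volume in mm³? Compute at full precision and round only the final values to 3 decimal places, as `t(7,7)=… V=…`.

span = t_max - t_min = 2.28 - 0.54 = 1.740
L(7,7) = 63, L_eff = 63/255 = 0.247059
t(7,7) = 2.28 - 1.740·0.247059 = 1.850
Σt over all 11·11 pixels = 362771/2125 ≈ 170.7157647
V = pitch²·Σt = 1.83²·362771/2125 = 571.710

t(7,7)=1.850 V=571.710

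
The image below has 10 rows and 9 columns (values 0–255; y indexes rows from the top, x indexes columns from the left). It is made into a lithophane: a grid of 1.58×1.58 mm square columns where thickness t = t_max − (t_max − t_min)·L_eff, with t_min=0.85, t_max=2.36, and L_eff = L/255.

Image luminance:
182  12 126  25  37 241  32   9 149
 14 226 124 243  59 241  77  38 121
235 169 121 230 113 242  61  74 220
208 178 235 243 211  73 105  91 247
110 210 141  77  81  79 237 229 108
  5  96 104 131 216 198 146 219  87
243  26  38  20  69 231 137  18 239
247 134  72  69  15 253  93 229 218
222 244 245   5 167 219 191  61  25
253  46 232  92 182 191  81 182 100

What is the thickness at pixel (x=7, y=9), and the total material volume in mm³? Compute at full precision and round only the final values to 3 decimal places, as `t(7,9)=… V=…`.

t(7,9)=1.282 V=344.344

span = t_max - t_min = 2.36 - 0.85 = 1.510
L(7,9) = 182, L_eff = 182/255 = 0.713725
t(7,9) = 2.36 - 1.510·0.713725 = 1.282
Σt over all 10·9 pixels = 28139/204 ≈ 137.9362745
V = pitch²·Σt = 1.58²·28139/204 = 344.344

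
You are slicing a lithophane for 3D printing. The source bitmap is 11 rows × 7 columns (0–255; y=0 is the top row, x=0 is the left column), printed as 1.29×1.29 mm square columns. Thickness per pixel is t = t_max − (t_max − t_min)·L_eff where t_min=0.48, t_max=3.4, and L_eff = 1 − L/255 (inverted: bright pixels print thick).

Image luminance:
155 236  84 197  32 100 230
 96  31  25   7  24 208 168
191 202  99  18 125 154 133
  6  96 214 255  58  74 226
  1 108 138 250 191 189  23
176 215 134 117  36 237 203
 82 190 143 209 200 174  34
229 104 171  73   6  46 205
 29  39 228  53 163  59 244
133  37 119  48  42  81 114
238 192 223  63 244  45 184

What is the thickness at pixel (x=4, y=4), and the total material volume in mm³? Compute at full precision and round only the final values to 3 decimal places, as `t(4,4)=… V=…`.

span = t_max - t_min = 3.4 - 0.48 = 2.920
L(4,4) = 191, L_eff = 1 - 191/255 = 0.250980 (inverted)
t(4,4) = 3.4 - 2.920·0.250980 = 2.667
Σt over all 11·7 pixels = 319586/2125 ≈ 150.3934118
V = pitch²·Σt = 1.29²·319586/2125 = 250.270

t(4,4)=2.667 V=250.270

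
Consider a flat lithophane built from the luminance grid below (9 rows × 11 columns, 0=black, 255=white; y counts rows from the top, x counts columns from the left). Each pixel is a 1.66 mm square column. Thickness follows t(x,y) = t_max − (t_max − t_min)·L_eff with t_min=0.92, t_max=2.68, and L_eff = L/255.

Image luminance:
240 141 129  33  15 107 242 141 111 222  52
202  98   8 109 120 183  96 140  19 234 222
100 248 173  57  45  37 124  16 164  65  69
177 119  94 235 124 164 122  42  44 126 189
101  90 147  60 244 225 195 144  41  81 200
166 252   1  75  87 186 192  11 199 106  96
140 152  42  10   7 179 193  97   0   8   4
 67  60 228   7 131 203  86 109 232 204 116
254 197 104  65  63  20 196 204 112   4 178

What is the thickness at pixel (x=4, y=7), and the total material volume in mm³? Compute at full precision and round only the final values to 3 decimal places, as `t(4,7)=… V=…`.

t(4,7)=1.776 V=503.477

span = t_max - t_min = 2.68 - 0.92 = 1.760
L(4,7) = 131, L_eff = 131/255 = 0.513725
t(4,7) = 2.68 - 1.760·0.513725 = 1.776
Σt over all 9·11 pixels = 1164779/6375 ≈ 182.7104314
V = pitch²·Σt = 1.66²·1164779/6375 = 503.477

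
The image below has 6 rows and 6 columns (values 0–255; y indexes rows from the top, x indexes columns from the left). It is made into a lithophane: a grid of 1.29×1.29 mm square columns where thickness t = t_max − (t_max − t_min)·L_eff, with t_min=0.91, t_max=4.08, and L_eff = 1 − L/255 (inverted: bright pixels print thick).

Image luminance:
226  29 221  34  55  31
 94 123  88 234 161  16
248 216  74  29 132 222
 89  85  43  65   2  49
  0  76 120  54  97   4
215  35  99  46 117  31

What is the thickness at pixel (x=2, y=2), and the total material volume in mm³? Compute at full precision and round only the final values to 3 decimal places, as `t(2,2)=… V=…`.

span = t_max - t_min = 4.08 - 0.91 = 3.170
L(2,2) = 74, L_eff = 1 - 74/255 = 0.709804 (inverted)
t(2,2) = 4.08 - 3.170·0.709804 = 1.830
Σt over all 6·6 pixels = 19322/255 ≈ 75.7725490
V = pitch²·Σt = 1.29²·19322/255 = 126.093

t(2,2)=1.830 V=126.093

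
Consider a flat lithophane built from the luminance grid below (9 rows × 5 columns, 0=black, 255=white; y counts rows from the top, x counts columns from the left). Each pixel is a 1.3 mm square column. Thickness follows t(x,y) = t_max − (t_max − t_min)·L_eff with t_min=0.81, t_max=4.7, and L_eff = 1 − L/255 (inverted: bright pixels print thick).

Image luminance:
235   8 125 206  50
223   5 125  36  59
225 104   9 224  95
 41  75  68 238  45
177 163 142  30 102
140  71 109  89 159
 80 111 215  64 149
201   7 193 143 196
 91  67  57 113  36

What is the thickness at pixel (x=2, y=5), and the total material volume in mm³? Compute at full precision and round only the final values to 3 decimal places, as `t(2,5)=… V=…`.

t(2,5)=2.473 V=193.108

span = t_max - t_min = 4.7 - 0.81 = 3.890
L(2,5) = 109, L_eff = 1 - 109/255 = 0.572549 (inverted)
t(2,5) = 4.7 - 3.890·0.572549 = 2.473
Σt over all 9·5 pixels = 728441/6375 ≈ 114.2652549
V = pitch²·Σt = 1.3²·728441/6375 = 193.108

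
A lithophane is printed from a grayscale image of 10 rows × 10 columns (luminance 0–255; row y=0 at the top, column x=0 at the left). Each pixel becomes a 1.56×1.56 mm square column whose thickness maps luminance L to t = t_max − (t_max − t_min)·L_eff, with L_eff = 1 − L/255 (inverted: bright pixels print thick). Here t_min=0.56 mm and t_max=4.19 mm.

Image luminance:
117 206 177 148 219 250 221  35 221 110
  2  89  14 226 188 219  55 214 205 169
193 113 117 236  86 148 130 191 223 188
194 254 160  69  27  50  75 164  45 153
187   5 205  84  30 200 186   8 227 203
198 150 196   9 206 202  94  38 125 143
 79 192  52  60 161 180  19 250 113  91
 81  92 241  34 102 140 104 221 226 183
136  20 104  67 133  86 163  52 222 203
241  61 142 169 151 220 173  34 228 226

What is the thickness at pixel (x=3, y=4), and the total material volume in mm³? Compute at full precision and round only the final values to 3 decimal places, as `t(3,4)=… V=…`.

span = t_max - t_min = 4.19 - 0.56 = 3.630
L(3,4) = 84, L_eff = 1 - 84/255 = 0.670588 (inverted)
t(3,4) = 4.19 - 3.630·0.670588 = 1.756
Σt over all 10·10 pixels = 2175929/8500 ≈ 255.9916471
V = pitch²·Σt = 1.56²·2175929/8500 = 622.981

t(3,4)=1.756 V=622.981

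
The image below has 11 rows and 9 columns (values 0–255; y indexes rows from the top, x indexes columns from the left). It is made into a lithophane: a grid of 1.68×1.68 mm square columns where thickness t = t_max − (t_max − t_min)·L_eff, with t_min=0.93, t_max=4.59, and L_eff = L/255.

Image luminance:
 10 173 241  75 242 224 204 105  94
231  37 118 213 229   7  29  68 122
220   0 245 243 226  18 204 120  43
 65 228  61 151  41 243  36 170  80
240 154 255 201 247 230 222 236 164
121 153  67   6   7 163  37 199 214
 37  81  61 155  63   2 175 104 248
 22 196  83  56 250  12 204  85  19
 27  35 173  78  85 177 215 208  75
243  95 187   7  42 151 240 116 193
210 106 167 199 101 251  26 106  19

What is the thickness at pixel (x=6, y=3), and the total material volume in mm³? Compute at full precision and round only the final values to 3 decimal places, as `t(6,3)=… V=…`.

t(6,3)=4.073 V=751.161

span = t_max - t_min = 4.59 - 0.93 = 3.660
L(6,3) = 36, L_eff = 36/255 = 0.141176
t(6,3) = 4.59 - 3.660·0.141176 = 4.073
Σt over all 11·9 pixels = 2262211/8500 ≈ 266.1424706
V = pitch²·Σt = 1.68²·2262211/8500 = 751.161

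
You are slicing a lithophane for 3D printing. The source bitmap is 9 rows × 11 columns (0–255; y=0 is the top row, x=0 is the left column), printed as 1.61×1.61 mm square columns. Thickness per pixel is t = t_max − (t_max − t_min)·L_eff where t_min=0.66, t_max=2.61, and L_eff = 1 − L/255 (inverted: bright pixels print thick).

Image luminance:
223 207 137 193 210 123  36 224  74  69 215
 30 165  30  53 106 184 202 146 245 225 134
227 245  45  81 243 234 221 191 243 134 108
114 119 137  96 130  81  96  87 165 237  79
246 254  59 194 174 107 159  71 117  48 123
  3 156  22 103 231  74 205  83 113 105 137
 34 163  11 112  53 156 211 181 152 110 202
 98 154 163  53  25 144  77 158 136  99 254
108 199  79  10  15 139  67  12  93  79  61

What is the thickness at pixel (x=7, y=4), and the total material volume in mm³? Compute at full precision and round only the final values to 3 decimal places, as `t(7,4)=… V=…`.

t(7,4)=1.203 V=425.784

span = t_max - t_min = 2.61 - 0.66 = 1.950
L(7,4) = 71, L_eff = 1 - 71/255 = 0.721569 (inverted)
t(7,4) = 2.61 - 1.950·0.721569 = 1.203
Σt over all 9·11 pixels = 139623/850 ≈ 164.2623529
V = pitch²·Σt = 1.61²·139623/850 = 425.784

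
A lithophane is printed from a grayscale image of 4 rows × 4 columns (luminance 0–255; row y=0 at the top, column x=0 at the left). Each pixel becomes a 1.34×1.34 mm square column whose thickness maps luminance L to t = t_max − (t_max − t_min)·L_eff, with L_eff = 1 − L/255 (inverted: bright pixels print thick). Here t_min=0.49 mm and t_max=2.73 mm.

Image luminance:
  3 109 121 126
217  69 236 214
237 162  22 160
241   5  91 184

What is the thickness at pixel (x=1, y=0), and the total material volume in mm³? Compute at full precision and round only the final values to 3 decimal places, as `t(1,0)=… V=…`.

span = t_max - t_min = 2.73 - 0.49 = 2.240
L(1,0) = 109, L_eff = 1 - 109/255 = 0.572549 (inverted)
t(1,0) = 2.73 - 2.240·0.572549 = 1.447
Σt over all 4·4 pixels = 173012/6375 ≈ 27.1391373
V = pitch²·Σt = 1.34²·173012/6375 = 48.731

t(1,0)=1.447 V=48.731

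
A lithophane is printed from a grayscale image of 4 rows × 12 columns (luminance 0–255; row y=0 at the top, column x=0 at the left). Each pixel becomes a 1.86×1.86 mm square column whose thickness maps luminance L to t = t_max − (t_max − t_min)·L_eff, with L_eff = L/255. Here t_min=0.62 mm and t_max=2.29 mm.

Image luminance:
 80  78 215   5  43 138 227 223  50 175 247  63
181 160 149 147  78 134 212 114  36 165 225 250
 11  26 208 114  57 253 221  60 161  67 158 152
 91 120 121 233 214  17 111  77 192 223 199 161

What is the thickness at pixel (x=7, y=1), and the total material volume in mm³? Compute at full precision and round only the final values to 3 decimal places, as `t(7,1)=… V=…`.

t(7,1)=1.543 V=229.792

span = t_max - t_min = 2.29 - 0.62 = 1.670
L(7,1) = 114, L_eff = 114/255 = 0.447059
t(7,1) = 2.29 - 1.670·0.447059 = 1.543
Σt over all 4·12 pixels = 282291/4250 ≈ 66.4214118
V = pitch²·Σt = 1.86²·282291/4250 = 229.792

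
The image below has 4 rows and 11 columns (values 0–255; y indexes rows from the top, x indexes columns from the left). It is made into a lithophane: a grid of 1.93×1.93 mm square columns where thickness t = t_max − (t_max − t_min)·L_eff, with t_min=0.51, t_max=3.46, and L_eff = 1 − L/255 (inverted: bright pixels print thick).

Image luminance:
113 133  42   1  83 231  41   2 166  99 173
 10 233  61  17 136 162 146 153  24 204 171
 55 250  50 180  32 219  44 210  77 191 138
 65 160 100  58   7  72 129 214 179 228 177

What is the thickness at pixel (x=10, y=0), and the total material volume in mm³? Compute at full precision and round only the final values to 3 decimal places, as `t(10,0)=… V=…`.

span = t_max - t_min = 3.46 - 0.51 = 2.950
L(10,0) = 173, L_eff = 1 - 173/255 = 0.321569 (inverted)
t(10,0) = 3.46 - 2.950·0.321569 = 2.511
Σt over all 4·11 pixels = 6226/75 ≈ 83.0133333
V = pitch²·Σt = 1.93²·6226/75 = 309.216

t(10,0)=2.511 V=309.216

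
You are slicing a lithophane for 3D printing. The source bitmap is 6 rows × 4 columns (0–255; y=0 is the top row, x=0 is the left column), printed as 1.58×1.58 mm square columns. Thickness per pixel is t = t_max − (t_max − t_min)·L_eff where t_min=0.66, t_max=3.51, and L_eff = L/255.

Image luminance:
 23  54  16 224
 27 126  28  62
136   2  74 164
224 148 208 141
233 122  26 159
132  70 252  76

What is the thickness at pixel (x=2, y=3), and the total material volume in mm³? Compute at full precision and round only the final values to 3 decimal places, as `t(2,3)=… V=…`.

t(2,3)=1.185 V=134.211

span = t_max - t_min = 3.51 - 0.66 = 2.850
L(2,3) = 208, L_eff = 208/255 = 0.815686
t(2,3) = 3.51 - 2.850·0.815686 = 1.185
Σt over all 6·4 pixels = 18279/340 ≈ 53.7617647
V = pitch²·Σt = 1.58²·18279/340 = 134.211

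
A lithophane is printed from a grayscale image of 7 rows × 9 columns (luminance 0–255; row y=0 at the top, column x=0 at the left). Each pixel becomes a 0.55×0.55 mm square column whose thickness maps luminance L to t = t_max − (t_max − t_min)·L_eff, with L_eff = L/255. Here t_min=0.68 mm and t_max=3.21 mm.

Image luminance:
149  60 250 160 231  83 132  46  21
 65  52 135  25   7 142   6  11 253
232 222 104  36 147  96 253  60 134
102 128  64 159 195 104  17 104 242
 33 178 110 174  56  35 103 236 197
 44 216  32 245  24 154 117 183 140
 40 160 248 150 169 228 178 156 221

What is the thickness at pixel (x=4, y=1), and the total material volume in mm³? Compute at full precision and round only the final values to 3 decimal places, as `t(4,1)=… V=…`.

t(4,1)=3.141 V=37.002

span = t_max - t_min = 3.21 - 0.68 = 2.530
L(4,1) = 7, L_eff = 7/255 = 0.027451
t(4,1) = 3.21 - 2.530·0.027451 = 3.141
Σt over all 7·9 pixels = 3119203/25500 ≈ 122.3216863
V = pitch²·Σt = 0.55²·3119203/25500 = 37.002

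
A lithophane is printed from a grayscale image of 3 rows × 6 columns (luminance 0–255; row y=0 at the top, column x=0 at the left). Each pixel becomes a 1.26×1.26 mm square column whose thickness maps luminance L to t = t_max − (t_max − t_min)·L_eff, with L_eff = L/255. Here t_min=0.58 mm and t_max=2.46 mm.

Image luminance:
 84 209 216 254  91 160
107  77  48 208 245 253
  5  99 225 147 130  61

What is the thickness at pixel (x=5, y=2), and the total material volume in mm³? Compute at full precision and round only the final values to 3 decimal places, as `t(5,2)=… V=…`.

t(5,2)=2.010 V=39.644

span = t_max - t_min = 2.46 - 0.58 = 1.880
L(5,2) = 61, L_eff = 61/255 = 0.239216
t(5,2) = 2.46 - 1.880·0.239216 = 2.010
Σt over all 3·6 pixels = 53064/2125 ≈ 24.9712941
V = pitch²·Σt = 1.26²·53064/2125 = 39.644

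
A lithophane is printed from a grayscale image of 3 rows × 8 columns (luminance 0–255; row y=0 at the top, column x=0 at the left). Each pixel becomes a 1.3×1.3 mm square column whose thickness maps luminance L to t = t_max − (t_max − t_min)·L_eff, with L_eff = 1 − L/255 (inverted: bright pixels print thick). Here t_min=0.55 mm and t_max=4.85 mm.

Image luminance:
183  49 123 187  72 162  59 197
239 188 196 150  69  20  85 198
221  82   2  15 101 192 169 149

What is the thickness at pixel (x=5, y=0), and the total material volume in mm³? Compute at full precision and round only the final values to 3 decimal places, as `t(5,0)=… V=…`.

t(5,0)=3.282 V=110.880

span = t_max - t_min = 4.85 - 0.55 = 4.300
L(5,0) = 162, L_eff = 1 - 162/255 = 0.364706 (inverted)
t(5,0) = 4.85 - 4.300·0.364706 = 3.282
Σt over all 3·8 pixels = 27884/425 ≈ 65.6094118
V = pitch²·Σt = 1.3²·27884/425 = 110.880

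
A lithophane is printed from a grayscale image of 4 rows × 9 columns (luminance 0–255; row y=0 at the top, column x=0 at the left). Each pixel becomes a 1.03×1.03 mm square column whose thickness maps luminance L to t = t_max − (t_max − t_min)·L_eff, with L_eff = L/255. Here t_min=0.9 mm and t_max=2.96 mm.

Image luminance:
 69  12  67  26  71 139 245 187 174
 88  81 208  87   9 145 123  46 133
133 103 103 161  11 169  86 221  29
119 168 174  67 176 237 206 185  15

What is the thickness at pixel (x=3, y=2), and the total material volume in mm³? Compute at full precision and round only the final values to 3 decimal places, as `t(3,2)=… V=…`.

t(3,2)=1.659 V=76.428

span = t_max - t_min = 2.96 - 0.9 = 2.060
L(3,2) = 161, L_eff = 161/255 = 0.631373
t(3,2) = 2.96 - 2.060·0.631373 = 1.659
Σt over all 4·9 pixels = 918521/12750 ≈ 72.0408627
V = pitch²·Σt = 1.03²·918521/12750 = 76.428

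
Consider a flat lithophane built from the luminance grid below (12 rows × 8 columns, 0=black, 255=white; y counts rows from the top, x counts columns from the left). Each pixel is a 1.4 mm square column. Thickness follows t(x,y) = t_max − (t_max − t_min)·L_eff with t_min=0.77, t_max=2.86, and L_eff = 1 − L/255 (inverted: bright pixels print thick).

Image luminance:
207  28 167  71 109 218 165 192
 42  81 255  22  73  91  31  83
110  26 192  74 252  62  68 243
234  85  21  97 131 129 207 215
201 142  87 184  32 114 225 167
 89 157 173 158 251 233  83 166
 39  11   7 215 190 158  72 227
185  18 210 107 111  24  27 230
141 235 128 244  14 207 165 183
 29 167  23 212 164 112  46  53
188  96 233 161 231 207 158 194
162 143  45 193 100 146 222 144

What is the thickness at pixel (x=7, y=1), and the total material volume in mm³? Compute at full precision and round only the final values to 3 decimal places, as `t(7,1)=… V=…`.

t(7,1)=1.450 V=354.041

span = t_max - t_min = 2.86 - 0.77 = 2.090
L(7,1) = 83, L_eff = 1 - 83/255 = 0.674510 (inverted)
t(7,1) = 2.86 - 2.090·0.674510 = 1.450
Σt over all 12·8 pixels = 76769/425 ≈ 180.6329412
V = pitch²·Σt = 1.4²·76769/425 = 354.041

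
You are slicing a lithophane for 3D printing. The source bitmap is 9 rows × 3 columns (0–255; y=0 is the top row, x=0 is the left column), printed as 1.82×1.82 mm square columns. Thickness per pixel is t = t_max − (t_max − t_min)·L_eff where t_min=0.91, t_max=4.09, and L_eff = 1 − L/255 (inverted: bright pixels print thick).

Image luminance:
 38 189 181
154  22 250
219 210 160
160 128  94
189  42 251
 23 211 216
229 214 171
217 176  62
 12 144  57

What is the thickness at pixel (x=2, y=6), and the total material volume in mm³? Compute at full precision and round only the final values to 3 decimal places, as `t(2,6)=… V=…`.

span = t_max - t_min = 4.09 - 0.91 = 3.180
L(2,6) = 171, L_eff = 1 - 171/255 = 0.329412 (inverted)
t(2,6) = 4.09 - 3.180·0.329412 = 3.042
Σt over all 9·3 pixels = 634859/8500 ≈ 74.6892941
V = pitch²·Σt = 1.82²·634859/8500 = 247.401

t(2,6)=3.042 V=247.401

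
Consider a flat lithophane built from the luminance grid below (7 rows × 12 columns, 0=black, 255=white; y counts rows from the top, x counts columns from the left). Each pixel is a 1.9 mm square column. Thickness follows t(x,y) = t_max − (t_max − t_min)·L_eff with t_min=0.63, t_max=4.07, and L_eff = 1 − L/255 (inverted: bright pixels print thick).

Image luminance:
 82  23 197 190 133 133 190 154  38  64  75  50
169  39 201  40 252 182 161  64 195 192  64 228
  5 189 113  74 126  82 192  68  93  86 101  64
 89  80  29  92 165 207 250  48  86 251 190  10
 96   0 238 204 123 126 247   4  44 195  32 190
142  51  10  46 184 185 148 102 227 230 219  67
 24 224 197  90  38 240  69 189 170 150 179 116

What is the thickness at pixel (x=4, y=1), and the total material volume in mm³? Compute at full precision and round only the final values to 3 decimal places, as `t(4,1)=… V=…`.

span = t_max - t_min = 4.07 - 0.63 = 3.440
L(4,1) = 252, L_eff = 1 - 252/255 = 0.011765 (inverted)
t(4,1) = 4.07 - 3.440·0.011765 = 4.030
Σt over all 7·12 pixels = 416379/2125 ≈ 195.9430588
V = pitch²·Σt = 1.9²·416379/2125 = 707.354

t(4,1)=4.030 V=707.354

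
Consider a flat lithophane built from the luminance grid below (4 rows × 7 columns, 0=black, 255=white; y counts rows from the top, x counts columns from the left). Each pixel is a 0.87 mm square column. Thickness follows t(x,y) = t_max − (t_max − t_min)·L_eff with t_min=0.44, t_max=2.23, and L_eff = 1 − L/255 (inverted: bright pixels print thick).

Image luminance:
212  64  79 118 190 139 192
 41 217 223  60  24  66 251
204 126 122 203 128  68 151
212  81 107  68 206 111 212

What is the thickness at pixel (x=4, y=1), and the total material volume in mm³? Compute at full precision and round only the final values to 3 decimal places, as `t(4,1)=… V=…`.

t(4,1)=0.608 V=29.913

span = t_max - t_min = 2.23 - 0.44 = 1.790
L(4,1) = 24, L_eff = 1 - 24/255 = 0.905882 (inverted)
t(4,1) = 2.23 - 1.790·0.905882 = 0.608
Σt over all 4·7 pixels = 201557/5100 ≈ 39.5209804
V = pitch²·Σt = 0.87²·201557/5100 = 29.913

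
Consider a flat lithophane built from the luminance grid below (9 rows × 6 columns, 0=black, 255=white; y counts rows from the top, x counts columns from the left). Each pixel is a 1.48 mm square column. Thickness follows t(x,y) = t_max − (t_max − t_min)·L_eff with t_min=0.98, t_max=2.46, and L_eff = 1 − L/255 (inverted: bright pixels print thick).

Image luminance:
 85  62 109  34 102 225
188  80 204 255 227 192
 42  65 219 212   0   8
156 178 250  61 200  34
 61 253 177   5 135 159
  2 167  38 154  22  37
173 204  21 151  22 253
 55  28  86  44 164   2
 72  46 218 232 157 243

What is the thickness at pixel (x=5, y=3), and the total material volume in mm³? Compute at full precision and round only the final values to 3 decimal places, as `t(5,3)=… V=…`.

t(5,3)=1.177 V=199.427

span = t_max - t_min = 2.46 - 0.98 = 1.480
L(5,3) = 34, L_eff = 1 - 34/255 = 0.866667 (inverted)
t(5,3) = 2.46 - 1.480·0.866667 = 1.177
Σt over all 9·6 pixels = 580418/6375 ≈ 91.0459608
V = pitch²·Σt = 1.48²·580418/6375 = 199.427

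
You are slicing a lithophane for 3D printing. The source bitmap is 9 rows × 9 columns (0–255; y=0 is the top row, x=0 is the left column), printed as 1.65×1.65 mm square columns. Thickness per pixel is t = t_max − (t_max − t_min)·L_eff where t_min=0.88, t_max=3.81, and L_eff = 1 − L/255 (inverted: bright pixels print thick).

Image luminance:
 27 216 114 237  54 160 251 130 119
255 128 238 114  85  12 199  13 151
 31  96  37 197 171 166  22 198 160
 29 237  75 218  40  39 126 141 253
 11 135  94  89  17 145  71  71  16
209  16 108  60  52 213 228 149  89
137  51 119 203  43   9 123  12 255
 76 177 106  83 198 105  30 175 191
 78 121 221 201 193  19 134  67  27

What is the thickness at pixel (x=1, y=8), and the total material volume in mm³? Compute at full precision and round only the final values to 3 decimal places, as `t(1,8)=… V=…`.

t(1,8)=2.270 V=496.432

span = t_max - t_min = 3.81 - 0.88 = 2.930
L(1,8) = 121, L_eff = 1 - 121/255 = 0.525490 (inverted)
t(1,8) = 3.81 - 2.930·0.525490 = 2.270
Σt over all 9·9 pixels = 774963/4250 ≈ 182.3442353
V = pitch²·Σt = 1.65²·774963/4250 = 496.432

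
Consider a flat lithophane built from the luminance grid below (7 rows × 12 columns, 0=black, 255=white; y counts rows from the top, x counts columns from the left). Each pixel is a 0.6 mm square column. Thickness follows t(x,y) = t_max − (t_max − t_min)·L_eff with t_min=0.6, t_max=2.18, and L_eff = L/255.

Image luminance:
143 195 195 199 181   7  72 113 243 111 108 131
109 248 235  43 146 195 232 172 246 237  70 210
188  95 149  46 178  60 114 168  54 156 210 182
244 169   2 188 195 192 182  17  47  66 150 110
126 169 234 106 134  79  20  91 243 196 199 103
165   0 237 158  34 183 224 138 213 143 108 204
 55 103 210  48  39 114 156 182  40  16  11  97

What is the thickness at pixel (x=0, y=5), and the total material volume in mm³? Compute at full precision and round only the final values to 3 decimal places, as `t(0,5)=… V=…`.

span = t_max - t_min = 2.18 - 0.6 = 1.580
L(0,5) = 165, L_eff = 165/255 = 0.647059
t(0,5) = 2.18 - 1.580·0.647059 = 1.158
Σt over all 7·12 pixels = 1419881/12750 ≈ 111.3632157
V = pitch²·Σt = 0.6²·1419881/12750 = 40.091

t(0,5)=1.158 V=40.091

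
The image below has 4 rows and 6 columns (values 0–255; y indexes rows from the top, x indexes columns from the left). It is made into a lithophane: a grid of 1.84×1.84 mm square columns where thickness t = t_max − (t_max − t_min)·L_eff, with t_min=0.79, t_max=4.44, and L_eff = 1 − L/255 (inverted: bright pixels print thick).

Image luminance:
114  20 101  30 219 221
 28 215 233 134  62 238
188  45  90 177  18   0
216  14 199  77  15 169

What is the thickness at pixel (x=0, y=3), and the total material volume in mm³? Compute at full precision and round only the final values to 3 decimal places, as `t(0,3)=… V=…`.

t(0,3)=3.882 V=200.995

span = t_max - t_min = 4.44 - 0.79 = 3.650
L(0,3) = 216, L_eff = 1 - 216/255 = 0.152941 (inverted)
t(0,3) = 4.44 - 3.650·0.152941 = 3.882
Σt over all 4·6 pixels = 4037/68 ≈ 59.3676471
V = pitch²·Σt = 1.84²·4037/68 = 200.995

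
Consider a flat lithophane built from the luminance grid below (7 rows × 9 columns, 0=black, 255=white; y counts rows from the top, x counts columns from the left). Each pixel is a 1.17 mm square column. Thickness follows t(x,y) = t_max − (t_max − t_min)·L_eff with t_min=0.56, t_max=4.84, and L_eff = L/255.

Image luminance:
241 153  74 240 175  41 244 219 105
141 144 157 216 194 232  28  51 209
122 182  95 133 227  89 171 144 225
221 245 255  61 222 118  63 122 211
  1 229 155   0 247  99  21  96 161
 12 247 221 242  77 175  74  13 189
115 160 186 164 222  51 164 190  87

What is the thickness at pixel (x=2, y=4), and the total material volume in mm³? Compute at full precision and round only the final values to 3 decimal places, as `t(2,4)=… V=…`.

span = t_max - t_min = 4.84 - 0.56 = 4.280
L(2,4) = 155, L_eff = 155/255 = 0.607843
t(2,4) = 4.84 - 4.280·0.607843 = 2.238
Σt over all 7·9 pixels = 941489/6375 ≈ 147.6845490
V = pitch²·Σt = 1.17²·941489/6375 = 202.165

t(2,4)=2.238 V=202.165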